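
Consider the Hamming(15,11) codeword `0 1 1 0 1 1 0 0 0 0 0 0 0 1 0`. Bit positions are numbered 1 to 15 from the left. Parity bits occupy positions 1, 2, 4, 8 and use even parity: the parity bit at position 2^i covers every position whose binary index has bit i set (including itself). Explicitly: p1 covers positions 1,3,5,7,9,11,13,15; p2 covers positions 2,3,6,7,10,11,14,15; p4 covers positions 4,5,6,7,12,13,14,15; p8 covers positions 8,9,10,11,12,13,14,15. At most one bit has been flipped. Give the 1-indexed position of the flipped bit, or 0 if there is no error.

s1: b1⊕b3⊕b5⊕b7⊕b9⊕b11⊕b13⊕b15 = 0⊕1⊕1⊕0⊕0⊕0⊕0⊕0 = 0
s2: b2⊕b3⊕b6⊕b7⊕b10⊕b11⊕b14⊕b15 = 1⊕1⊕1⊕0⊕0⊕0⊕1⊕0 = 0
s4: b4⊕b5⊕b6⊕b7⊕b12⊕b13⊕b14⊕b15 = 0⊕1⊕1⊕0⊕0⊕0⊕1⊕0 = 1
s8: b8⊕b9⊕b10⊕b11⊕b12⊕b13⊕b14⊕b15 = 0⊕0⊕0⊕0⊕0⊕0⊕1⊕0 = 1
Syndrome (s8...s1) = 1100 → position 12.

12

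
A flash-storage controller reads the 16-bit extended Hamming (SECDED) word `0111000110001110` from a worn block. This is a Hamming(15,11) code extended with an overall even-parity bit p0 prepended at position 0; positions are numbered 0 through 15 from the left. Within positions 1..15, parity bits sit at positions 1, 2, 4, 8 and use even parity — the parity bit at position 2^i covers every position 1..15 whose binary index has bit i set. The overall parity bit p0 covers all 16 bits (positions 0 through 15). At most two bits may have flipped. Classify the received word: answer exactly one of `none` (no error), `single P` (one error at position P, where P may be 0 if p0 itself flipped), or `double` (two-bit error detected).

s1: b1⊕b3⊕b5⊕b7⊕b9⊕b11⊕b13⊕b15 = 1⊕1⊕0⊕1⊕0⊕0⊕1⊕0 = 0
s2: b2⊕b3⊕b6⊕b7⊕b10⊕b11⊕b14⊕b15 = 1⊕1⊕0⊕1⊕0⊕0⊕1⊕0 = 0
s4: b4⊕b5⊕b6⊕b7⊕b12⊕b13⊕b14⊕b15 = 0⊕0⊕0⊕1⊕1⊕1⊕1⊕0 = 0
s8: b8⊕b9⊕b10⊕b11⊕b12⊕b13⊕b14⊕b15 = 1⊕0⊕0⊕0⊕1⊕1⊕1⊕0 = 0
Syndrome (s8...s1) = 0000 → position 0 (no error).
Overall parity (XOR of all 16 bits, including p0): 0⊕1⊕1⊕1⊕0⊕0⊕0⊕1⊕1⊕0⊕0⊕0⊕1⊕1⊕1⊕0 = 0
Overall=0, syndrome position=0 → no error.

none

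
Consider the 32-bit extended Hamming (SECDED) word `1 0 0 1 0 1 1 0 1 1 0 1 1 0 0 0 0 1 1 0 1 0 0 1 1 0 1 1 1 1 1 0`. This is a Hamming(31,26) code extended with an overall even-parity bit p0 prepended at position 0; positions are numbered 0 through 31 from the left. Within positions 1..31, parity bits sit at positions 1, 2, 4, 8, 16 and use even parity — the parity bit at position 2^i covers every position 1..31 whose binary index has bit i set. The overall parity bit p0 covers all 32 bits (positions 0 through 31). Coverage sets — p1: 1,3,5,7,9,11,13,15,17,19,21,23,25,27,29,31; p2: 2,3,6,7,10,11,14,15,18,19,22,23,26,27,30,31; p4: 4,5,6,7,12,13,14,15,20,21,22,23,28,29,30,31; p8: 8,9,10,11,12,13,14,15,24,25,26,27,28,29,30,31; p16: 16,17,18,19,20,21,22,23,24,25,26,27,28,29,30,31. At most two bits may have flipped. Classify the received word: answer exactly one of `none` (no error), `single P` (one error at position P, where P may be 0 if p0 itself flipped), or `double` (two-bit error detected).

none

s1: b1⊕b3⊕b5⊕b7⊕b9⊕b11⊕b13⊕b15⊕b17⊕b19⊕b21⊕b23⊕b25⊕b27⊕b29⊕b31 = 0⊕1⊕1⊕0⊕1⊕1⊕0⊕0⊕1⊕0⊕0⊕1⊕0⊕1⊕1⊕0 = 0
s2: b2⊕b3⊕b6⊕b7⊕b10⊕b11⊕b14⊕b15⊕b18⊕b19⊕b22⊕b23⊕b26⊕b27⊕b30⊕b31 = 0⊕1⊕1⊕0⊕0⊕1⊕0⊕0⊕1⊕0⊕0⊕1⊕1⊕1⊕1⊕0 = 0
s4: b4⊕b5⊕b6⊕b7⊕b12⊕b13⊕b14⊕b15⊕b20⊕b21⊕b22⊕b23⊕b28⊕b29⊕b30⊕b31 = 0⊕1⊕1⊕0⊕1⊕0⊕0⊕0⊕1⊕0⊕0⊕1⊕1⊕1⊕1⊕0 = 0
s8: b8⊕b9⊕b10⊕b11⊕b12⊕b13⊕b14⊕b15⊕b24⊕b25⊕b26⊕b27⊕b28⊕b29⊕b30⊕b31 = 1⊕1⊕0⊕1⊕1⊕0⊕0⊕0⊕1⊕0⊕1⊕1⊕1⊕1⊕1⊕0 = 0
s16: b16⊕b17⊕b18⊕b19⊕b20⊕b21⊕b22⊕b23⊕b24⊕b25⊕b26⊕b27⊕b28⊕b29⊕b30⊕b31 = 0⊕1⊕1⊕0⊕1⊕0⊕0⊕1⊕1⊕0⊕1⊕1⊕1⊕1⊕1⊕0 = 0
Syndrome (s16...s1) = 00000 → position 0 (no error).
Overall parity (XOR of all 32 bits, including p0): 1⊕0⊕0⊕1⊕0⊕1⊕1⊕0⊕1⊕1⊕0⊕1⊕1⊕0⊕0⊕0⊕0⊕1⊕1⊕0⊕1⊕0⊕0⊕1⊕1⊕0⊕1⊕1⊕1⊕1⊕1⊕0 = 0
Overall=0, syndrome position=0 → no error.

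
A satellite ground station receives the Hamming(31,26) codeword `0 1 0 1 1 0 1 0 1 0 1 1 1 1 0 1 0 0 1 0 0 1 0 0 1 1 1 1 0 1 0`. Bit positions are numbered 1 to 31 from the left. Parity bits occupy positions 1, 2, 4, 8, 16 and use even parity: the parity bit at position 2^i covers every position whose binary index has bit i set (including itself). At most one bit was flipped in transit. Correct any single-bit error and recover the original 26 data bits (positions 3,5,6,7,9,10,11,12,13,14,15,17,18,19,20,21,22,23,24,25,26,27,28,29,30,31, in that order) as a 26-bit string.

s1: b1⊕b3⊕b5⊕b7⊕b9⊕b11⊕b13⊕b15⊕b17⊕b19⊕b21⊕b23⊕b25⊕b27⊕b29⊕b31 = 0⊕0⊕1⊕1⊕1⊕1⊕1⊕0⊕0⊕1⊕0⊕0⊕1⊕1⊕0⊕0 = 0
s2: b2⊕b3⊕b6⊕b7⊕b10⊕b11⊕b14⊕b15⊕b18⊕b19⊕b22⊕b23⊕b26⊕b27⊕b30⊕b31 = 1⊕0⊕0⊕1⊕0⊕1⊕1⊕0⊕0⊕1⊕1⊕0⊕1⊕1⊕1⊕0 = 1
s4: b4⊕b5⊕b6⊕b7⊕b12⊕b13⊕b14⊕b15⊕b20⊕b21⊕b22⊕b23⊕b28⊕b29⊕b30⊕b31 = 1⊕1⊕0⊕1⊕1⊕1⊕1⊕0⊕0⊕0⊕1⊕0⊕1⊕0⊕1⊕0 = 1
s8: b8⊕b9⊕b10⊕b11⊕b12⊕b13⊕b14⊕b15⊕b24⊕b25⊕b26⊕b27⊕b28⊕b29⊕b30⊕b31 = 0⊕1⊕0⊕1⊕1⊕1⊕1⊕0⊕0⊕1⊕1⊕1⊕1⊕0⊕1⊕0 = 0
s16: b16⊕b17⊕b18⊕b19⊕b20⊕b21⊕b22⊕b23⊕b24⊕b25⊕b26⊕b27⊕b28⊕b29⊕b30⊕b31 = 1⊕0⊕0⊕1⊕0⊕0⊕1⊕0⊕0⊕1⊕1⊕1⊕1⊕0⊕1⊕0 = 0
Syndrome (s16...s1) = 00110 → position 6.
Flip bit 6: corrected codeword = 0101111010111101001001001111010
Data bits at positions 3,5,6,7,9,10,11,12,13,14,15,17,18,19,20,21,22,23,24,25,26,27,28,29,30,31: 01111011110001001001111010

01111011110001001001111010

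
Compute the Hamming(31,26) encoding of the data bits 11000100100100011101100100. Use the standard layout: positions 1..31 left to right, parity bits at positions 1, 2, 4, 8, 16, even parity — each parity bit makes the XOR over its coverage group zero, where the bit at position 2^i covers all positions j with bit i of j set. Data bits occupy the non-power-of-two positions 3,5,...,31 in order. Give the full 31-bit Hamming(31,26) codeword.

0110100101001001100011101100100

Place data bits at non-power-of-two positions: b3=1, b5=1, b6=0, b7=0, b9=0, b10=1, b11=0, b12=0, b13=1, b14=0, b15=0, b17=1, b18=0, b19=0, b20=0, b21=1, b22=1, b23=1, b24=0, b25=1, b26=1, b27=0, b28=0, b29=1, b30=0, b31=0.
p1 = XOR of data positions {3,5,7,9,11,13,15,17,19,21,23,25,27,29,31} = 1⊕1⊕0⊕0⊕0⊕1⊕0⊕1⊕0⊕1⊕1⊕1⊕0⊕1⊕0 = 0
p2 = XOR of data positions {3,6,7,10,11,14,15,18,19,22,23,26,27,30,31} = 1⊕0⊕0⊕1⊕0⊕0⊕0⊕0⊕0⊕1⊕1⊕1⊕0⊕0⊕0 = 1
p4 = XOR of data positions {5,6,7,12,13,14,15,20,21,22,23,28,29,30,31} = 1⊕0⊕0⊕0⊕1⊕0⊕0⊕0⊕1⊕1⊕1⊕0⊕1⊕0⊕0 = 0
p8 = XOR of data positions {9,10,11,12,13,14,15,24,25,26,27,28,29,30,31} = 0⊕1⊕0⊕0⊕1⊕0⊕0⊕0⊕1⊕1⊕0⊕0⊕1⊕0⊕0 = 1
p16 = XOR of data positions {17,18,19,20,21,22,23,24,25,26,27,28,29,30,31} = 1⊕0⊕0⊕0⊕1⊕1⊕1⊕0⊕1⊕1⊕0⊕0⊕1⊕0⊕0 = 1
Codeword b1..b31 = 0110100101001001100011101100100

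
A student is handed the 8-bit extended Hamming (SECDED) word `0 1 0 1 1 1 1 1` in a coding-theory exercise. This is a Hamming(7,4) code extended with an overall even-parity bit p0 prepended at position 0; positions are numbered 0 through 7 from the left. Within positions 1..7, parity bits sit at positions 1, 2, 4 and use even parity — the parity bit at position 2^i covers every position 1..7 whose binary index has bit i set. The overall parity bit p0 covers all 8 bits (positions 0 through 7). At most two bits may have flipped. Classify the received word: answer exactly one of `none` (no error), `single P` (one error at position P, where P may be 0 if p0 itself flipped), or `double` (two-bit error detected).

s1: b1⊕b3⊕b5⊕b7 = 1⊕1⊕1⊕1 = 0
s2: b2⊕b3⊕b6⊕b7 = 0⊕1⊕1⊕1 = 1
s4: b4⊕b5⊕b6⊕b7 = 1⊕1⊕1⊕1 = 0
Syndrome (s4...s1) = 010 → position 2.
Overall parity (XOR of all 8 bits, including p0): 0⊕1⊕0⊕1⊕1⊕1⊕1⊕1 = 0
Overall=0, syndrome position=2 → double-bit error detected (uncorrectable).

double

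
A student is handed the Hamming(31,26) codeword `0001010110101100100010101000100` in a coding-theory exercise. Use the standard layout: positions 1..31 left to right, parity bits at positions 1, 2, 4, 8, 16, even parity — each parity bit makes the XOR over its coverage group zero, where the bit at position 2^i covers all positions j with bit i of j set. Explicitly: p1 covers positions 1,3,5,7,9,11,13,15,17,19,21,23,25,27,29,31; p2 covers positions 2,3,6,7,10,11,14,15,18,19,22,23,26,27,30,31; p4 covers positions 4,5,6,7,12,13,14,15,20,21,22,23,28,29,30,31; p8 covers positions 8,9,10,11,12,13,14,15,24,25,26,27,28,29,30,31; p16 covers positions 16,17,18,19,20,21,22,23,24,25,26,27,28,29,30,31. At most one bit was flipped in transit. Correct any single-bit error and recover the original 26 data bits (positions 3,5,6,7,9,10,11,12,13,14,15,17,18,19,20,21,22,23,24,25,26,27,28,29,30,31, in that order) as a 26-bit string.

s1: b1⊕b3⊕b5⊕b7⊕b9⊕b11⊕b13⊕b15⊕b17⊕b19⊕b21⊕b23⊕b25⊕b27⊕b29⊕b31 = 0⊕0⊕0⊕0⊕1⊕1⊕1⊕0⊕1⊕0⊕1⊕1⊕1⊕0⊕1⊕0 = 0
s2: b2⊕b3⊕b6⊕b7⊕b10⊕b11⊕b14⊕b15⊕b18⊕b19⊕b22⊕b23⊕b26⊕b27⊕b30⊕b31 = 0⊕0⊕1⊕0⊕0⊕1⊕1⊕0⊕0⊕0⊕0⊕1⊕0⊕0⊕0⊕0 = 0
s4: b4⊕b5⊕b6⊕b7⊕b12⊕b13⊕b14⊕b15⊕b20⊕b21⊕b22⊕b23⊕b28⊕b29⊕b30⊕b31 = 1⊕0⊕1⊕0⊕0⊕1⊕1⊕0⊕0⊕1⊕0⊕1⊕0⊕1⊕0⊕0 = 1
s8: b8⊕b9⊕b10⊕b11⊕b12⊕b13⊕b14⊕b15⊕b24⊕b25⊕b26⊕b27⊕b28⊕b29⊕b30⊕b31 = 1⊕1⊕0⊕1⊕0⊕1⊕1⊕0⊕0⊕1⊕0⊕0⊕0⊕1⊕0⊕0 = 1
s16: b16⊕b17⊕b18⊕b19⊕b20⊕b21⊕b22⊕b23⊕b24⊕b25⊕b26⊕b27⊕b28⊕b29⊕b30⊕b31 = 0⊕1⊕0⊕0⊕0⊕1⊕0⊕1⊕0⊕1⊕0⊕0⊕0⊕1⊕0⊕0 = 1
Syndrome (s16...s1) = 11100 → position 28.
Flip bit 28: corrected codeword = 0001010110101100100010101001100
Data bits at positions 3,5,6,7,9,10,11,12,13,14,15,17,18,19,20,21,22,23,24,25,26,27,28,29,30,31: 00101010110100010101001100

00101010110100010101001100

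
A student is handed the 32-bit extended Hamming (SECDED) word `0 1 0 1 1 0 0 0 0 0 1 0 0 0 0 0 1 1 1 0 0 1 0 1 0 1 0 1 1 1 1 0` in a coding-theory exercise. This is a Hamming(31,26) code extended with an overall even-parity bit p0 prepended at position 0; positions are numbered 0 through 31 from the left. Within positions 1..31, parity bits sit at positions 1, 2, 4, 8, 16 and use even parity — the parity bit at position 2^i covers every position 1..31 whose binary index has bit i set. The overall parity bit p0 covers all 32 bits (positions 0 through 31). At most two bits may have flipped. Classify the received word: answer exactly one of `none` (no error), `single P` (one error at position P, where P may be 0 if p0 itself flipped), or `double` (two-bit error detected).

none

s1: b1⊕b3⊕b5⊕b7⊕b9⊕b11⊕b13⊕b15⊕b17⊕b19⊕b21⊕b23⊕b25⊕b27⊕b29⊕b31 = 1⊕1⊕0⊕0⊕0⊕0⊕0⊕0⊕1⊕0⊕1⊕1⊕1⊕1⊕1⊕0 = 0
s2: b2⊕b3⊕b6⊕b7⊕b10⊕b11⊕b14⊕b15⊕b18⊕b19⊕b22⊕b23⊕b26⊕b27⊕b30⊕b31 = 0⊕1⊕0⊕0⊕1⊕0⊕0⊕0⊕1⊕0⊕0⊕1⊕0⊕1⊕1⊕0 = 0
s4: b4⊕b5⊕b6⊕b7⊕b12⊕b13⊕b14⊕b15⊕b20⊕b21⊕b22⊕b23⊕b28⊕b29⊕b30⊕b31 = 1⊕0⊕0⊕0⊕0⊕0⊕0⊕0⊕0⊕1⊕0⊕1⊕1⊕1⊕1⊕0 = 0
s8: b8⊕b9⊕b10⊕b11⊕b12⊕b13⊕b14⊕b15⊕b24⊕b25⊕b26⊕b27⊕b28⊕b29⊕b30⊕b31 = 0⊕0⊕1⊕0⊕0⊕0⊕0⊕0⊕0⊕1⊕0⊕1⊕1⊕1⊕1⊕0 = 0
s16: b16⊕b17⊕b18⊕b19⊕b20⊕b21⊕b22⊕b23⊕b24⊕b25⊕b26⊕b27⊕b28⊕b29⊕b30⊕b31 = 1⊕1⊕1⊕0⊕0⊕1⊕0⊕1⊕0⊕1⊕0⊕1⊕1⊕1⊕1⊕0 = 0
Syndrome (s16...s1) = 00000 → position 0 (no error).
Overall parity (XOR of all 32 bits, including p0): 0⊕1⊕0⊕1⊕1⊕0⊕0⊕0⊕0⊕0⊕1⊕0⊕0⊕0⊕0⊕0⊕1⊕1⊕1⊕0⊕0⊕1⊕0⊕1⊕0⊕1⊕0⊕1⊕1⊕1⊕1⊕0 = 0
Overall=0, syndrome position=0 → no error.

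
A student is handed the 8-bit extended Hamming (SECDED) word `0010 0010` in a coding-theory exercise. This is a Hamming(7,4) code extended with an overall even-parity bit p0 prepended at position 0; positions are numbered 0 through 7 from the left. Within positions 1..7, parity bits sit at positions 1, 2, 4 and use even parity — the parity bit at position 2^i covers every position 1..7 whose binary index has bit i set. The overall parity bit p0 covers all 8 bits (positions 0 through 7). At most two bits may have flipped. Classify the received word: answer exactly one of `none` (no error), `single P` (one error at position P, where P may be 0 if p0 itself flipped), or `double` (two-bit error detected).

double

s1: b1⊕b3⊕b5⊕b7 = 0⊕0⊕0⊕0 = 0
s2: b2⊕b3⊕b6⊕b7 = 1⊕0⊕1⊕0 = 0
s4: b4⊕b5⊕b6⊕b7 = 0⊕0⊕1⊕0 = 1
Syndrome (s4...s1) = 100 → position 4.
Overall parity (XOR of all 8 bits, including p0): 0⊕0⊕1⊕0⊕0⊕0⊕1⊕0 = 0
Overall=0, syndrome position=4 → double-bit error detected (uncorrectable).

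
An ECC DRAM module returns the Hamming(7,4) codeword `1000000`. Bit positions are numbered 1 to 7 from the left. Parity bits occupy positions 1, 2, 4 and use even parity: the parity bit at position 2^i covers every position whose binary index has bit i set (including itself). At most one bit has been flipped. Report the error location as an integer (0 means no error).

s1: b1⊕b3⊕b5⊕b7 = 1⊕0⊕0⊕0 = 1
s2: b2⊕b3⊕b6⊕b7 = 0⊕0⊕0⊕0 = 0
s4: b4⊕b5⊕b6⊕b7 = 0⊕0⊕0⊕0 = 0
Syndrome (s4...s1) = 001 → position 1.

1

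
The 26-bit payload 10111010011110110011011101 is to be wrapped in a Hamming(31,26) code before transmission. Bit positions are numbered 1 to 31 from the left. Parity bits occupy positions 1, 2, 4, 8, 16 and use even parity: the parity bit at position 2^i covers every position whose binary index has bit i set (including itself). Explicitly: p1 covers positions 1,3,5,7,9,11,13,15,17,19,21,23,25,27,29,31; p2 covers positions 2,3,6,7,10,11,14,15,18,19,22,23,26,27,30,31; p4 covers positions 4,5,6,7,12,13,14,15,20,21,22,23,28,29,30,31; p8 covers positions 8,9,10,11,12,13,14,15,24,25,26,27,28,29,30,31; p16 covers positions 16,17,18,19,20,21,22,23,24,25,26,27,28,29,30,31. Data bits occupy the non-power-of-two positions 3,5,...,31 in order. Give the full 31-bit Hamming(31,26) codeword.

Place data bits at non-power-of-two positions: b3=1, b5=0, b6=1, b7=1, b9=1, b10=0, b11=1, b12=0, b13=0, b14=1, b15=1, b17=1, b18=1, b19=0, b20=1, b21=1, b22=0, b23=0, b24=1, b25=1, b26=0, b27=1, b28=1, b29=1, b30=0, b31=1.
p1 = XOR of data positions {3,5,7,9,11,13,15,17,19,21,23,25,27,29,31} = 1⊕0⊕1⊕1⊕1⊕0⊕1⊕1⊕0⊕1⊕0⊕1⊕1⊕1⊕1 = 1
p2 = XOR of data positions {3,6,7,10,11,14,15,18,19,22,23,26,27,30,31} = 1⊕1⊕1⊕0⊕1⊕1⊕1⊕1⊕0⊕0⊕0⊕0⊕1⊕0⊕1 = 1
p4 = XOR of data positions {5,6,7,12,13,14,15,20,21,22,23,28,29,30,31} = 0⊕1⊕1⊕0⊕0⊕1⊕1⊕1⊕1⊕0⊕0⊕1⊕1⊕0⊕1 = 1
p8 = XOR of data positions {9,10,11,12,13,14,15,24,25,26,27,28,29,30,31} = 1⊕0⊕1⊕0⊕0⊕1⊕1⊕1⊕1⊕0⊕1⊕1⊕1⊕0⊕1 = 0
p16 = XOR of data positions {17,18,19,20,21,22,23,24,25,26,27,28,29,30,31} = 1⊕1⊕0⊕1⊕1⊕0⊕0⊕1⊕1⊕0⊕1⊕1⊕1⊕0⊕1 = 0
Codeword b1..b31 = 1111011010100110110110011011101

1111011010100110110110011011101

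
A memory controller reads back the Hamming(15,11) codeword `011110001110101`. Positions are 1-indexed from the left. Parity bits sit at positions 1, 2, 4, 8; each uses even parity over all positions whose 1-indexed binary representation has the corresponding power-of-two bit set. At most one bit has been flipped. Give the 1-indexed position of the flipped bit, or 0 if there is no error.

10

s1: b1⊕b3⊕b5⊕b7⊕b9⊕b11⊕b13⊕b15 = 0⊕1⊕1⊕0⊕1⊕1⊕1⊕1 = 0
s2: b2⊕b3⊕b6⊕b7⊕b10⊕b11⊕b14⊕b15 = 1⊕1⊕0⊕0⊕1⊕1⊕0⊕1 = 1
s4: b4⊕b5⊕b6⊕b7⊕b12⊕b13⊕b14⊕b15 = 1⊕1⊕0⊕0⊕0⊕1⊕0⊕1 = 0
s8: b8⊕b9⊕b10⊕b11⊕b12⊕b13⊕b14⊕b15 = 0⊕1⊕1⊕1⊕0⊕1⊕0⊕1 = 1
Syndrome (s8...s1) = 1010 → position 10.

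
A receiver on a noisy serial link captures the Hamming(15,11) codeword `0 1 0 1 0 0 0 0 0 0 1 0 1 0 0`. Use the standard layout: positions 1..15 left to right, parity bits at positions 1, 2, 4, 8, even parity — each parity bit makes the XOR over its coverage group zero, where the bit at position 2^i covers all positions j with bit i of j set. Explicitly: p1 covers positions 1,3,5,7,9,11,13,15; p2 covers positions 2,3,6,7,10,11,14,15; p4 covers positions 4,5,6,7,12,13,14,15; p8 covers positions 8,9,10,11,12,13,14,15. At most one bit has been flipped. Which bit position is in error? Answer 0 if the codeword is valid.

0

s1: b1⊕b3⊕b5⊕b7⊕b9⊕b11⊕b13⊕b15 = 0⊕0⊕0⊕0⊕0⊕1⊕1⊕0 = 0
s2: b2⊕b3⊕b6⊕b7⊕b10⊕b11⊕b14⊕b15 = 1⊕0⊕0⊕0⊕0⊕1⊕0⊕0 = 0
s4: b4⊕b5⊕b6⊕b7⊕b12⊕b13⊕b14⊕b15 = 1⊕0⊕0⊕0⊕0⊕1⊕0⊕0 = 0
s8: b8⊕b9⊕b10⊕b11⊕b12⊕b13⊕b14⊕b15 = 0⊕0⊕0⊕1⊕0⊕1⊕0⊕0 = 0
Syndrome (s8...s1) = 0000 → position 0 (no error).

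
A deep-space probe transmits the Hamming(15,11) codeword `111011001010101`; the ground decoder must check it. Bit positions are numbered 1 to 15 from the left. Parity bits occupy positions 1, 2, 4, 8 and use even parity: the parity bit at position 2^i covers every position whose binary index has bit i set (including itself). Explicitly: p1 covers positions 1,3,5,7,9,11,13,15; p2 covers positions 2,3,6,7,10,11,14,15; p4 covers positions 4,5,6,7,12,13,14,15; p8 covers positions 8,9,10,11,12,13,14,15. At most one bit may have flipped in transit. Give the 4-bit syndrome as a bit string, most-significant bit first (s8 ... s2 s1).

0011

s1: b1⊕b3⊕b5⊕b7⊕b9⊕b11⊕b13⊕b15 = 1⊕1⊕1⊕0⊕1⊕1⊕1⊕1 = 1
s2: b2⊕b3⊕b6⊕b7⊕b10⊕b11⊕b14⊕b15 = 1⊕1⊕1⊕0⊕0⊕1⊕0⊕1 = 1
s4: b4⊕b5⊕b6⊕b7⊕b12⊕b13⊕b14⊕b15 = 0⊕1⊕1⊕0⊕0⊕1⊕0⊕1 = 0
s8: b8⊕b9⊕b10⊕b11⊕b12⊕b13⊕b14⊕b15 = 0⊕1⊕0⊕1⊕0⊕1⊕0⊕1 = 0
Syndrome (s8...s1) = 0011 → position 3.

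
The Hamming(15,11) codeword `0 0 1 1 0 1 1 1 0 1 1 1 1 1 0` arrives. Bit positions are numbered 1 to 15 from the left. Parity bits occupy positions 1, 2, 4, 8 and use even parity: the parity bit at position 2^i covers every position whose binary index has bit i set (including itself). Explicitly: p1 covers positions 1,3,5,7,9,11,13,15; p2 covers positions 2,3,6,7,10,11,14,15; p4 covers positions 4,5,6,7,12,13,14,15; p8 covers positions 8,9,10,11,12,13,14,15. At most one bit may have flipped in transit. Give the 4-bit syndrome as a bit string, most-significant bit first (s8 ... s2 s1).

s1: b1⊕b3⊕b5⊕b7⊕b9⊕b11⊕b13⊕b15 = 0⊕1⊕0⊕1⊕0⊕1⊕1⊕0 = 0
s2: b2⊕b3⊕b6⊕b7⊕b10⊕b11⊕b14⊕b15 = 0⊕1⊕1⊕1⊕1⊕1⊕1⊕0 = 0
s4: b4⊕b5⊕b6⊕b7⊕b12⊕b13⊕b14⊕b15 = 1⊕0⊕1⊕1⊕1⊕1⊕1⊕0 = 0
s8: b8⊕b9⊕b10⊕b11⊕b12⊕b13⊕b14⊕b15 = 1⊕0⊕1⊕1⊕1⊕1⊕1⊕0 = 0
Syndrome (s8...s1) = 0000 → position 0 (no error).

0000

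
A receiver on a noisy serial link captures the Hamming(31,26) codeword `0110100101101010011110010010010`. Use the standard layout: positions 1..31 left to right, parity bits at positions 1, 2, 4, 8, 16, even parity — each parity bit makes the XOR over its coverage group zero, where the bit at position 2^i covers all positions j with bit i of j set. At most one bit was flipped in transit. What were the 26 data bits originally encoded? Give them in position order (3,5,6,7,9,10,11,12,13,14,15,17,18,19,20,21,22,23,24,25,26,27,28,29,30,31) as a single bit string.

11000110101001110010010010

s1: b1⊕b3⊕b5⊕b7⊕b9⊕b11⊕b13⊕b15⊕b17⊕b19⊕b21⊕b23⊕b25⊕b27⊕b29⊕b31 = 0⊕1⊕1⊕0⊕0⊕1⊕1⊕1⊕0⊕1⊕1⊕0⊕0⊕1⊕0⊕0 = 0
s2: b2⊕b3⊕b6⊕b7⊕b10⊕b11⊕b14⊕b15⊕b18⊕b19⊕b22⊕b23⊕b26⊕b27⊕b30⊕b31 = 1⊕1⊕0⊕0⊕1⊕1⊕0⊕1⊕1⊕1⊕0⊕0⊕0⊕1⊕1⊕0 = 1
s4: b4⊕b5⊕b6⊕b7⊕b12⊕b13⊕b14⊕b15⊕b20⊕b21⊕b22⊕b23⊕b28⊕b29⊕b30⊕b31 = 0⊕1⊕0⊕0⊕0⊕1⊕0⊕1⊕1⊕1⊕0⊕0⊕0⊕0⊕1⊕0 = 0
s8: b8⊕b9⊕b10⊕b11⊕b12⊕b13⊕b14⊕b15⊕b24⊕b25⊕b26⊕b27⊕b28⊕b29⊕b30⊕b31 = 1⊕0⊕1⊕1⊕0⊕1⊕0⊕1⊕1⊕0⊕0⊕1⊕0⊕0⊕1⊕0 = 0
s16: b16⊕b17⊕b18⊕b19⊕b20⊕b21⊕b22⊕b23⊕b24⊕b25⊕b26⊕b27⊕b28⊕b29⊕b30⊕b31 = 0⊕0⊕1⊕1⊕1⊕1⊕0⊕0⊕1⊕0⊕0⊕1⊕0⊕0⊕1⊕0 = 1
Syndrome (s16...s1) = 10010 → position 18.
Flip bit 18: corrected codeword = 0110100101101010001110010010010
Data bits at positions 3,5,6,7,9,10,11,12,13,14,15,17,18,19,20,21,22,23,24,25,26,27,28,29,30,31: 11000110101001110010010010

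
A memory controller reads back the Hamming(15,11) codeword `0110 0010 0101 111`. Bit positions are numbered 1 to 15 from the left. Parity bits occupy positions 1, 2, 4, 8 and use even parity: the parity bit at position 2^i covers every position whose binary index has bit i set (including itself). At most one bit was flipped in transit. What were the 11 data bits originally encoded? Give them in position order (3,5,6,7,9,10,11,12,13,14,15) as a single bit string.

s1: b1⊕b3⊕b5⊕b7⊕b9⊕b11⊕b13⊕b15 = 0⊕1⊕0⊕1⊕0⊕0⊕1⊕1 = 0
s2: b2⊕b3⊕b6⊕b7⊕b10⊕b11⊕b14⊕b15 = 1⊕1⊕0⊕1⊕1⊕0⊕1⊕1 = 0
s4: b4⊕b5⊕b6⊕b7⊕b12⊕b13⊕b14⊕b15 = 0⊕0⊕0⊕1⊕1⊕1⊕1⊕1 = 1
s8: b8⊕b9⊕b10⊕b11⊕b12⊕b13⊕b14⊕b15 = 0⊕0⊕1⊕0⊕1⊕1⊕1⊕1 = 1
Syndrome (s8...s1) = 1100 → position 12.
Flip bit 12: corrected codeword = 011000100100111
Data bits at positions 3,5,6,7,9,10,11,12,13,14,15: 10010100111

10010100111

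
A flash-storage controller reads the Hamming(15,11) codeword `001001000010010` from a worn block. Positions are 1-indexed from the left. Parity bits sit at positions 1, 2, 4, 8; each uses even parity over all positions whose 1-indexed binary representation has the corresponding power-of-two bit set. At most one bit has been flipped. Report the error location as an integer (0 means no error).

0

s1: b1⊕b3⊕b5⊕b7⊕b9⊕b11⊕b13⊕b15 = 0⊕1⊕0⊕0⊕0⊕1⊕0⊕0 = 0
s2: b2⊕b3⊕b6⊕b7⊕b10⊕b11⊕b14⊕b15 = 0⊕1⊕1⊕0⊕0⊕1⊕1⊕0 = 0
s4: b4⊕b5⊕b6⊕b7⊕b12⊕b13⊕b14⊕b15 = 0⊕0⊕1⊕0⊕0⊕0⊕1⊕0 = 0
s8: b8⊕b9⊕b10⊕b11⊕b12⊕b13⊕b14⊕b15 = 0⊕0⊕0⊕1⊕0⊕0⊕1⊕0 = 0
Syndrome (s8...s1) = 0000 → position 0 (no error).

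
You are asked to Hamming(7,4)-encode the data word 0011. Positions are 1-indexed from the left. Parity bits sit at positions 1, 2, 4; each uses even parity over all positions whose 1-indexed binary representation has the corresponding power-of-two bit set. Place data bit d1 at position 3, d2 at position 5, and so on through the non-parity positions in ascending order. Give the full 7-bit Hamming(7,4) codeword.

1000011

Place data bits at non-power-of-two positions: b3=0, b5=0, b6=1, b7=1.
p1 = XOR of data positions {3,5,7} = 0⊕0⊕1 = 1
p2 = XOR of data positions {3,6,7} = 0⊕1⊕1 = 0
p4 = XOR of data positions {5,6,7} = 0⊕1⊕1 = 0
Codeword b1..b7 = 1000011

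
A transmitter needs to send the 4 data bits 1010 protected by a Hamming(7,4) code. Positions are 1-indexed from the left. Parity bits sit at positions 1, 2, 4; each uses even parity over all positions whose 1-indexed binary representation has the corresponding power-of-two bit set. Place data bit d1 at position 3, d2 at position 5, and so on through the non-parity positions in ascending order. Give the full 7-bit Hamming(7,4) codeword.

1011010

Place data bits at non-power-of-two positions: b3=1, b5=0, b6=1, b7=0.
p1 = XOR of data positions {3,5,7} = 1⊕0⊕0 = 1
p2 = XOR of data positions {3,6,7} = 1⊕1⊕0 = 0
p4 = XOR of data positions {5,6,7} = 0⊕1⊕0 = 1
Codeword b1..b7 = 1011010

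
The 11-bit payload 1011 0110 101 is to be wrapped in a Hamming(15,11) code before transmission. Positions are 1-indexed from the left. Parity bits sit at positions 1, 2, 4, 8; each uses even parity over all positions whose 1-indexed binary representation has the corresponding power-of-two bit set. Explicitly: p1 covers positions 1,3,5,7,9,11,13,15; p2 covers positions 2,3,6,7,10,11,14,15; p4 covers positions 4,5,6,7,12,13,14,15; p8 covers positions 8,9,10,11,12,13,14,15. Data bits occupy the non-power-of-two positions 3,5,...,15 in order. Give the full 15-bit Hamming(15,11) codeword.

101001100110101

Place data bits at non-power-of-two positions: b3=1, b5=0, b6=1, b7=1, b9=0, b10=1, b11=1, b12=0, b13=1, b14=0, b15=1.
p1 = XOR of data positions {3,5,7,9,11,13,15} = 1⊕0⊕1⊕0⊕1⊕1⊕1 = 1
p2 = XOR of data positions {3,6,7,10,11,14,15} = 1⊕1⊕1⊕1⊕1⊕0⊕1 = 0
p4 = XOR of data positions {5,6,7,12,13,14,15} = 0⊕1⊕1⊕0⊕1⊕0⊕1 = 0
p8 = XOR of data positions {9,10,11,12,13,14,15} = 0⊕1⊕1⊕0⊕1⊕0⊕1 = 0
Codeword b1..b15 = 101001100110101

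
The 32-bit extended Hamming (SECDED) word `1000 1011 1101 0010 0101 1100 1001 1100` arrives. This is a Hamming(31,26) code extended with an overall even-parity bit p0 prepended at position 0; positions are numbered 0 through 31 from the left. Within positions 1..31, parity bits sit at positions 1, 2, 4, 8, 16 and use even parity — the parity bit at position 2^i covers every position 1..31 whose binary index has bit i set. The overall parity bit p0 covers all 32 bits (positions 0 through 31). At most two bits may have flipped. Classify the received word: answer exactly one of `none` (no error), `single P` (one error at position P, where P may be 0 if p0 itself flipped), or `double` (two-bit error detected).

none

s1: b1⊕b3⊕b5⊕b7⊕b9⊕b11⊕b13⊕b15⊕b17⊕b19⊕b21⊕b23⊕b25⊕b27⊕b29⊕b31 = 0⊕0⊕0⊕1⊕1⊕1⊕0⊕0⊕1⊕1⊕1⊕0⊕0⊕1⊕1⊕0 = 0
s2: b2⊕b3⊕b6⊕b7⊕b10⊕b11⊕b14⊕b15⊕b18⊕b19⊕b22⊕b23⊕b26⊕b27⊕b30⊕b31 = 0⊕0⊕1⊕1⊕0⊕1⊕1⊕0⊕0⊕1⊕0⊕0⊕0⊕1⊕0⊕0 = 0
s4: b4⊕b5⊕b6⊕b7⊕b12⊕b13⊕b14⊕b15⊕b20⊕b21⊕b22⊕b23⊕b28⊕b29⊕b30⊕b31 = 1⊕0⊕1⊕1⊕0⊕0⊕1⊕0⊕1⊕1⊕0⊕0⊕1⊕1⊕0⊕0 = 0
s8: b8⊕b9⊕b10⊕b11⊕b12⊕b13⊕b14⊕b15⊕b24⊕b25⊕b26⊕b27⊕b28⊕b29⊕b30⊕b31 = 1⊕1⊕0⊕1⊕0⊕0⊕1⊕0⊕1⊕0⊕0⊕1⊕1⊕1⊕0⊕0 = 0
s16: b16⊕b17⊕b18⊕b19⊕b20⊕b21⊕b22⊕b23⊕b24⊕b25⊕b26⊕b27⊕b28⊕b29⊕b30⊕b31 = 0⊕1⊕0⊕1⊕1⊕1⊕0⊕0⊕1⊕0⊕0⊕1⊕1⊕1⊕0⊕0 = 0
Syndrome (s16...s1) = 00000 → position 0 (no error).
Overall parity (XOR of all 32 bits, including p0): 1⊕0⊕0⊕0⊕1⊕0⊕1⊕1⊕1⊕1⊕0⊕1⊕0⊕0⊕1⊕0⊕0⊕1⊕0⊕1⊕1⊕1⊕0⊕0⊕1⊕0⊕0⊕1⊕1⊕1⊕0⊕0 = 0
Overall=0, syndrome position=0 → no error.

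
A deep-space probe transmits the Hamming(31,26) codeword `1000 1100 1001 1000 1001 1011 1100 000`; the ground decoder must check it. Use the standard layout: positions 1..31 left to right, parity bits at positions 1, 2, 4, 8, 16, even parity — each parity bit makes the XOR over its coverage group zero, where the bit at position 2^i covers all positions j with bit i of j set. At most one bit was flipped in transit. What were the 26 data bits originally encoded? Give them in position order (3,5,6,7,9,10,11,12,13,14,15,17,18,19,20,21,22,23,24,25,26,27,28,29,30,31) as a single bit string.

s1: b1⊕b3⊕b5⊕b7⊕b9⊕b11⊕b13⊕b15⊕b17⊕b19⊕b21⊕b23⊕b25⊕b27⊕b29⊕b31 = 1⊕0⊕1⊕0⊕1⊕0⊕1⊕0⊕1⊕0⊕1⊕1⊕1⊕0⊕0⊕0 = 0
s2: b2⊕b3⊕b6⊕b7⊕b10⊕b11⊕b14⊕b15⊕b18⊕b19⊕b22⊕b23⊕b26⊕b27⊕b30⊕b31 = 0⊕0⊕1⊕0⊕0⊕0⊕0⊕0⊕0⊕0⊕0⊕1⊕1⊕0⊕0⊕0 = 1
s4: b4⊕b5⊕b6⊕b7⊕b12⊕b13⊕b14⊕b15⊕b20⊕b21⊕b22⊕b23⊕b28⊕b29⊕b30⊕b31 = 0⊕1⊕1⊕0⊕1⊕1⊕0⊕0⊕1⊕1⊕0⊕1⊕0⊕0⊕0⊕0 = 1
s8: b8⊕b9⊕b10⊕b11⊕b12⊕b13⊕b14⊕b15⊕b24⊕b25⊕b26⊕b27⊕b28⊕b29⊕b30⊕b31 = 0⊕1⊕0⊕0⊕1⊕1⊕0⊕0⊕1⊕1⊕1⊕0⊕0⊕0⊕0⊕0 = 0
s16: b16⊕b17⊕b18⊕b19⊕b20⊕b21⊕b22⊕b23⊕b24⊕b25⊕b26⊕b27⊕b28⊕b29⊕b30⊕b31 = 0⊕1⊕0⊕0⊕1⊕1⊕0⊕1⊕1⊕1⊕1⊕0⊕0⊕0⊕0⊕0 = 1
Syndrome (s16...s1) = 10110 → position 22.
Flip bit 22: corrected codeword = 1000110010011000100111111100000
Data bits at positions 3,5,6,7,9,10,11,12,13,14,15,17,18,19,20,21,22,23,24,25,26,27,28,29,30,31: 01101001100100111111100000

01101001100100111111100000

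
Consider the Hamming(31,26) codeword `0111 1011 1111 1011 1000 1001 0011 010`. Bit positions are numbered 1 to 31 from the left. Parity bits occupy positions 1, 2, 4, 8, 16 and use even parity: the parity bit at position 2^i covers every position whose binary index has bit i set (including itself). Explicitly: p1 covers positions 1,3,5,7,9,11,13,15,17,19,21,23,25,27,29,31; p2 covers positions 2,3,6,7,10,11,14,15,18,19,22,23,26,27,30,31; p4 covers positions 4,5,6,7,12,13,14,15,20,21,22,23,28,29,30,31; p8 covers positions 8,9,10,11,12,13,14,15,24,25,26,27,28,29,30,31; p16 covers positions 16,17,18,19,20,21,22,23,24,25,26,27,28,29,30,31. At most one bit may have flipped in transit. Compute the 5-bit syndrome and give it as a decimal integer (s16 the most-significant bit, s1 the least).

s1: b1⊕b3⊕b5⊕b7⊕b9⊕b11⊕b13⊕b15⊕b17⊕b19⊕b21⊕b23⊕b25⊕b27⊕b29⊕b31 = 0⊕1⊕1⊕1⊕1⊕1⊕1⊕1⊕1⊕0⊕1⊕0⊕0⊕1⊕0⊕0 = 0
s2: b2⊕b3⊕b6⊕b7⊕b10⊕b11⊕b14⊕b15⊕b18⊕b19⊕b22⊕b23⊕b26⊕b27⊕b30⊕b31 = 1⊕1⊕0⊕1⊕1⊕1⊕0⊕1⊕0⊕0⊕0⊕0⊕0⊕1⊕1⊕0 = 0
s4: b4⊕b5⊕b6⊕b7⊕b12⊕b13⊕b14⊕b15⊕b20⊕b21⊕b22⊕b23⊕b28⊕b29⊕b30⊕b31 = 1⊕1⊕0⊕1⊕1⊕1⊕0⊕1⊕0⊕1⊕0⊕0⊕1⊕0⊕1⊕0 = 1
s8: b8⊕b9⊕b10⊕b11⊕b12⊕b13⊕b14⊕b15⊕b24⊕b25⊕b26⊕b27⊕b28⊕b29⊕b30⊕b31 = 1⊕1⊕1⊕1⊕1⊕1⊕0⊕1⊕1⊕0⊕0⊕1⊕1⊕0⊕1⊕0 = 1
s16: b16⊕b17⊕b18⊕b19⊕b20⊕b21⊕b22⊕b23⊕b24⊕b25⊕b26⊕b27⊕b28⊕b29⊕b30⊕b31 = 1⊕1⊕0⊕0⊕0⊕1⊕0⊕0⊕1⊕0⊕0⊕1⊕1⊕0⊕1⊕0 = 1
Syndrome (s16...s1) = 11100 → position 28.

28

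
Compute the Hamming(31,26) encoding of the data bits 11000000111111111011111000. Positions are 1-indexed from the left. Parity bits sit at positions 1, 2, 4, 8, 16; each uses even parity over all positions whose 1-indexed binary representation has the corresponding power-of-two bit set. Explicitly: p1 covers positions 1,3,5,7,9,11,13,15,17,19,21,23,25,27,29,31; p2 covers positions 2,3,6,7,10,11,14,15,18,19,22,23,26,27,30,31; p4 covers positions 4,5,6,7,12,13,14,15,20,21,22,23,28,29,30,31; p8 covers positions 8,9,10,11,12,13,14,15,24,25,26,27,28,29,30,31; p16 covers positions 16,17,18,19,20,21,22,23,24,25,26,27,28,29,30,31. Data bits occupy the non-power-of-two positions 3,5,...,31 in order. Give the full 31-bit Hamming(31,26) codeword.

Place data bits at non-power-of-two positions: b3=1, b5=1, b6=0, b7=0, b9=0, b10=0, b11=0, b12=0, b13=1, b14=1, b15=1, b17=1, b18=1, b19=1, b20=1, b21=1, b22=1, b23=0, b24=1, b25=1, b26=1, b27=1, b28=1, b29=0, b30=0, b31=0.
p1 = XOR of data positions {3,5,7,9,11,13,15,17,19,21,23,25,27,29,31} = 1⊕1⊕0⊕0⊕0⊕1⊕1⊕1⊕1⊕1⊕0⊕1⊕1⊕0⊕0 = 1
p2 = XOR of data positions {3,6,7,10,11,14,15,18,19,22,23,26,27,30,31} = 1⊕0⊕0⊕0⊕0⊕1⊕1⊕1⊕1⊕1⊕0⊕1⊕1⊕0⊕0 = 0
p4 = XOR of data positions {5,6,7,12,13,14,15,20,21,22,23,28,29,30,31} = 1⊕0⊕0⊕0⊕1⊕1⊕1⊕1⊕1⊕1⊕0⊕1⊕0⊕0⊕0 = 0
p8 = XOR of data positions {9,10,11,12,13,14,15,24,25,26,27,28,29,30,31} = 0⊕0⊕0⊕0⊕1⊕1⊕1⊕1⊕1⊕1⊕1⊕1⊕0⊕0⊕0 = 0
p16 = XOR of data positions {17,18,19,20,21,22,23,24,25,26,27,28,29,30,31} = 1⊕1⊕1⊕1⊕1⊕1⊕0⊕1⊕1⊕1⊕1⊕1⊕0⊕0⊕0 = 1
Codeword b1..b31 = 1010100000001111111111011111000

1010100000001111111111011111000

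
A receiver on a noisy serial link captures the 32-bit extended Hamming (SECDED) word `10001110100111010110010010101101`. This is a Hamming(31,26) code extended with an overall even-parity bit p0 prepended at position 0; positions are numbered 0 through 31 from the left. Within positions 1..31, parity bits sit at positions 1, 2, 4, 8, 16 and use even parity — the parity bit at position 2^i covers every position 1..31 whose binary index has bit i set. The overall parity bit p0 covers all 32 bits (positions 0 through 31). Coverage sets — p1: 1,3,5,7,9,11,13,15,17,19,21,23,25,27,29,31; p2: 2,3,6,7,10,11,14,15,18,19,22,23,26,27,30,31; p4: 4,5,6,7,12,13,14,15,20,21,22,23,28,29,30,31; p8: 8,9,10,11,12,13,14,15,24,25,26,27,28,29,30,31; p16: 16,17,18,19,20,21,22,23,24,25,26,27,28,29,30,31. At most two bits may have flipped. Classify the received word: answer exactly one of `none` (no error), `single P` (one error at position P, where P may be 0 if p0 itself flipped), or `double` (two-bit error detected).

single 0

s1: b1⊕b3⊕b5⊕b7⊕b9⊕b11⊕b13⊕b15⊕b17⊕b19⊕b21⊕b23⊕b25⊕b27⊕b29⊕b31 = 0⊕0⊕1⊕0⊕0⊕1⊕1⊕1⊕1⊕0⊕1⊕0⊕0⊕0⊕1⊕1 = 0
s2: b2⊕b3⊕b6⊕b7⊕b10⊕b11⊕b14⊕b15⊕b18⊕b19⊕b22⊕b23⊕b26⊕b27⊕b30⊕b31 = 0⊕0⊕1⊕0⊕0⊕1⊕0⊕1⊕1⊕0⊕0⊕0⊕1⊕0⊕0⊕1 = 0
s4: b4⊕b5⊕b6⊕b7⊕b12⊕b13⊕b14⊕b15⊕b20⊕b21⊕b22⊕b23⊕b28⊕b29⊕b30⊕b31 = 1⊕1⊕1⊕0⊕1⊕1⊕0⊕1⊕0⊕1⊕0⊕0⊕1⊕1⊕0⊕1 = 0
s8: b8⊕b9⊕b10⊕b11⊕b12⊕b13⊕b14⊕b15⊕b24⊕b25⊕b26⊕b27⊕b28⊕b29⊕b30⊕b31 = 1⊕0⊕0⊕1⊕1⊕1⊕0⊕1⊕1⊕0⊕1⊕0⊕1⊕1⊕0⊕1 = 0
s16: b16⊕b17⊕b18⊕b19⊕b20⊕b21⊕b22⊕b23⊕b24⊕b25⊕b26⊕b27⊕b28⊕b29⊕b30⊕b31 = 0⊕1⊕1⊕0⊕0⊕1⊕0⊕0⊕1⊕0⊕1⊕0⊕1⊕1⊕0⊕1 = 0
Syndrome (s16...s1) = 00000 → position 0 (no error).
Overall parity (XOR of all 32 bits, including p0): 1⊕0⊕0⊕0⊕1⊕1⊕1⊕0⊕1⊕0⊕0⊕1⊕1⊕1⊕0⊕1⊕0⊕1⊕1⊕0⊕0⊕1⊕0⊕0⊕1⊕0⊕1⊕0⊕1⊕1⊕0⊕1 = 1
Overall=1, syndrome position=0 → single-bit error at position 0.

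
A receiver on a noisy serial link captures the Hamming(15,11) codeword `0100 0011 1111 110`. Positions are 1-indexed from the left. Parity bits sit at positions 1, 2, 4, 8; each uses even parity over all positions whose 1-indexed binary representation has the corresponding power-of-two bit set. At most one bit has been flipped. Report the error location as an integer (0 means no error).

s1: b1⊕b3⊕b5⊕b7⊕b9⊕b11⊕b13⊕b15 = 0⊕0⊕0⊕1⊕1⊕1⊕1⊕0 = 0
s2: b2⊕b3⊕b6⊕b7⊕b10⊕b11⊕b14⊕b15 = 1⊕0⊕0⊕1⊕1⊕1⊕1⊕0 = 1
s4: b4⊕b5⊕b6⊕b7⊕b12⊕b13⊕b14⊕b15 = 0⊕0⊕0⊕1⊕1⊕1⊕1⊕0 = 0
s8: b8⊕b9⊕b10⊕b11⊕b12⊕b13⊕b14⊕b15 = 1⊕1⊕1⊕1⊕1⊕1⊕1⊕0 = 1
Syndrome (s8...s1) = 1010 → position 10.

10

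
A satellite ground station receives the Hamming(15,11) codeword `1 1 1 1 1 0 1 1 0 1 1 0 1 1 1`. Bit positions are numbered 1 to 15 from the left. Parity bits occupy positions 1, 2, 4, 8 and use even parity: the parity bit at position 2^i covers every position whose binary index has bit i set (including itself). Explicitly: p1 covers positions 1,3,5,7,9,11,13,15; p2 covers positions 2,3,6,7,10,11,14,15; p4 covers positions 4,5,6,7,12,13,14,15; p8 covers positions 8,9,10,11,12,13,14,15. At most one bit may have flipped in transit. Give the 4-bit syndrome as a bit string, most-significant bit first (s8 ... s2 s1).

s1: b1⊕b3⊕b5⊕b7⊕b9⊕b11⊕b13⊕b15 = 1⊕1⊕1⊕1⊕0⊕1⊕1⊕1 = 1
s2: b2⊕b3⊕b6⊕b7⊕b10⊕b11⊕b14⊕b15 = 1⊕1⊕0⊕1⊕1⊕1⊕1⊕1 = 1
s4: b4⊕b5⊕b6⊕b7⊕b12⊕b13⊕b14⊕b15 = 1⊕1⊕0⊕1⊕0⊕1⊕1⊕1 = 0
s8: b8⊕b9⊕b10⊕b11⊕b12⊕b13⊕b14⊕b15 = 1⊕0⊕1⊕1⊕0⊕1⊕1⊕1 = 0
Syndrome (s8...s1) = 0011 → position 3.

0011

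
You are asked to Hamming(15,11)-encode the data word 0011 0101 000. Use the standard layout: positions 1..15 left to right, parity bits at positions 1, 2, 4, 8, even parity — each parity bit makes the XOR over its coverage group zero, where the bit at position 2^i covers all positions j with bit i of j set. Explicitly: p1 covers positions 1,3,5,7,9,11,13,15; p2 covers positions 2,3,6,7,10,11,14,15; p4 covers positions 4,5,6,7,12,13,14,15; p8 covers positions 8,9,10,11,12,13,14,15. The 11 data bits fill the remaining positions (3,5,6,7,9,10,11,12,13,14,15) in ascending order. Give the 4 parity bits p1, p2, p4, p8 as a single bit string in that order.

Place data bits at non-power-of-two positions: b3=0, b5=0, b6=1, b7=1, b9=0, b10=1, b11=0, b12=1, b13=0, b14=0, b15=0.
p1 = XOR of data positions {3,5,7,9,11,13,15} = 0⊕0⊕1⊕0⊕0⊕0⊕0 = 1
p2 = XOR of data positions {3,6,7,10,11,14,15} = 0⊕1⊕1⊕1⊕0⊕0⊕0 = 1
p4 = XOR of data positions {5,6,7,12,13,14,15} = 0⊕1⊕1⊕1⊕0⊕0⊕0 = 1
p8 = XOR of data positions {9,10,11,12,13,14,15} = 0⊕1⊕0⊕1⊕0⊕0⊕0 = 0
Parity bits p1,p2,p4,p8 = 1110

1110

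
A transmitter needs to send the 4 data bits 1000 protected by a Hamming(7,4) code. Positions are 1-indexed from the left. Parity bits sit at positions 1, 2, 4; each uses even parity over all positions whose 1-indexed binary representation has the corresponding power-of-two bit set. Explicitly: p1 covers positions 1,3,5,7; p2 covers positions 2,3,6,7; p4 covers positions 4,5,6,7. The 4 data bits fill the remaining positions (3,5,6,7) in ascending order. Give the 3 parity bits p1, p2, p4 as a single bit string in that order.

Place data bits at non-power-of-two positions: b3=1, b5=0, b6=0, b7=0.
p1 = XOR of data positions {3,5,7} = 1⊕0⊕0 = 1
p2 = XOR of data positions {3,6,7} = 1⊕0⊕0 = 1
p4 = XOR of data positions {5,6,7} = 0⊕0⊕0 = 0
Parity bits p1,p2,p4 = 110

110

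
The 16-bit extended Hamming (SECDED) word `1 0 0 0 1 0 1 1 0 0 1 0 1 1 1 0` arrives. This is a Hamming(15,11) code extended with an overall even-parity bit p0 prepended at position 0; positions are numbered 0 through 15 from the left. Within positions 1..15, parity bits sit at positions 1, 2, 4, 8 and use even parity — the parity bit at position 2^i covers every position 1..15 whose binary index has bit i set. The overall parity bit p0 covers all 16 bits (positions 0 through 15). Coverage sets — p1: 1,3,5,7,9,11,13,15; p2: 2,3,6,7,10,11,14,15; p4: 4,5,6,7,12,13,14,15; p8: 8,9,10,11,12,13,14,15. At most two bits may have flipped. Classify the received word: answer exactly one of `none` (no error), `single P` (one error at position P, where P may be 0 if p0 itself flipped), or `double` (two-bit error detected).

s1: b1⊕b3⊕b5⊕b7⊕b9⊕b11⊕b13⊕b15 = 0⊕0⊕0⊕1⊕0⊕0⊕1⊕0 = 0
s2: b2⊕b3⊕b6⊕b7⊕b10⊕b11⊕b14⊕b15 = 0⊕0⊕1⊕1⊕1⊕0⊕1⊕0 = 0
s4: b4⊕b5⊕b6⊕b7⊕b12⊕b13⊕b14⊕b15 = 1⊕0⊕1⊕1⊕1⊕1⊕1⊕0 = 0
s8: b8⊕b9⊕b10⊕b11⊕b12⊕b13⊕b14⊕b15 = 0⊕0⊕1⊕0⊕1⊕1⊕1⊕0 = 0
Syndrome (s8...s1) = 0000 → position 0 (no error).
Overall parity (XOR of all 16 bits, including p0): 1⊕0⊕0⊕0⊕1⊕0⊕1⊕1⊕0⊕0⊕1⊕0⊕1⊕1⊕1⊕0 = 0
Overall=0, syndrome position=0 → no error.

none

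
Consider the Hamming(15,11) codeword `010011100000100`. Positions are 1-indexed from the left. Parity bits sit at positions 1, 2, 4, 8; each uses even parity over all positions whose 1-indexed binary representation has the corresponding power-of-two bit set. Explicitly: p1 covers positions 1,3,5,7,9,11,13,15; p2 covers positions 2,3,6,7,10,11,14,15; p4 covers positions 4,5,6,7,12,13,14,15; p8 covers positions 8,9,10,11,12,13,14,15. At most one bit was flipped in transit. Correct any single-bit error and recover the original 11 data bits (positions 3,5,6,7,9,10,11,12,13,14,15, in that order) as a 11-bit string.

s1: b1⊕b3⊕b5⊕b7⊕b9⊕b11⊕b13⊕b15 = 0⊕0⊕1⊕1⊕0⊕0⊕1⊕0 = 1
s2: b2⊕b3⊕b6⊕b7⊕b10⊕b11⊕b14⊕b15 = 1⊕0⊕1⊕1⊕0⊕0⊕0⊕0 = 1
s4: b4⊕b5⊕b6⊕b7⊕b12⊕b13⊕b14⊕b15 = 0⊕1⊕1⊕1⊕0⊕1⊕0⊕0 = 0
s8: b8⊕b9⊕b10⊕b11⊕b12⊕b13⊕b14⊕b15 = 0⊕0⊕0⊕0⊕0⊕1⊕0⊕0 = 1
Syndrome (s8...s1) = 1011 → position 11.
Flip bit 11: corrected codeword = 010011100010100
Data bits at positions 3,5,6,7,9,10,11,12,13,14,15: 01110010100

01110010100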